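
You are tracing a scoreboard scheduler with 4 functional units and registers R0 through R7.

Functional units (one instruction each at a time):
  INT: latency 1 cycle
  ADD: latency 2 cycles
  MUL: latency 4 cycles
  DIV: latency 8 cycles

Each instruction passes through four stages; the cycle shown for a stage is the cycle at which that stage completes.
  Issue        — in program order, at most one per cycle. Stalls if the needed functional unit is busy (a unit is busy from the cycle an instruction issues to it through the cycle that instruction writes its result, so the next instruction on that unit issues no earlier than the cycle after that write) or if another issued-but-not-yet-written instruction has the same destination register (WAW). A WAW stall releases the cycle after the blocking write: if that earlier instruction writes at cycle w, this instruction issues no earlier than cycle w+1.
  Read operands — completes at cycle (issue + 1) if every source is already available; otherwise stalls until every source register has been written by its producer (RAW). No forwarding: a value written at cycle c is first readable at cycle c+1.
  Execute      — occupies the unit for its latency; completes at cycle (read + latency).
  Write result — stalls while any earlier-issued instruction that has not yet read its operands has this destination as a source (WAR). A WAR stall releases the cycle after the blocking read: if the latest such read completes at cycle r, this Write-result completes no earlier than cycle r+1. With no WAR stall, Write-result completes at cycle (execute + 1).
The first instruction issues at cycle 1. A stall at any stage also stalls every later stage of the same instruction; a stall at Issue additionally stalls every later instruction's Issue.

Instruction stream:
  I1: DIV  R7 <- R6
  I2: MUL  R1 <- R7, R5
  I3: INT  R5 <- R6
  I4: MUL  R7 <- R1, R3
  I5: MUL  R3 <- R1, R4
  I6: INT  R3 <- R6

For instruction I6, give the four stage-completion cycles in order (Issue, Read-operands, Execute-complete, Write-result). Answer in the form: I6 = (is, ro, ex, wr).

I6 = (32, 33, 34, 35)

t=1  I1 dispatched to DIV
t=2  I1 operands ready | I2 dispatched to MUL
t=3  I3 dispatched to INT
t=4  I3 operands ready
t=5  I3 complete
t=10  I1 complete
t=11  R7←I1
t=12  I2 operands ready
t=13  R5←I3
t=16  I2 complete
t=17  R1←I2
t=18  I4 dispatched to MUL
t=19  I4 operands ready
t=23  I4 complete
t=24  R7←I4
t=25  I5 dispatched to MUL
t=26  I5 operands ready
t=30  I5 complete
t=31  R3←I5
t=32  I6 dispatched to INT
t=33  I6 operands ready
t=34  I6 complete
t=35  R3←I6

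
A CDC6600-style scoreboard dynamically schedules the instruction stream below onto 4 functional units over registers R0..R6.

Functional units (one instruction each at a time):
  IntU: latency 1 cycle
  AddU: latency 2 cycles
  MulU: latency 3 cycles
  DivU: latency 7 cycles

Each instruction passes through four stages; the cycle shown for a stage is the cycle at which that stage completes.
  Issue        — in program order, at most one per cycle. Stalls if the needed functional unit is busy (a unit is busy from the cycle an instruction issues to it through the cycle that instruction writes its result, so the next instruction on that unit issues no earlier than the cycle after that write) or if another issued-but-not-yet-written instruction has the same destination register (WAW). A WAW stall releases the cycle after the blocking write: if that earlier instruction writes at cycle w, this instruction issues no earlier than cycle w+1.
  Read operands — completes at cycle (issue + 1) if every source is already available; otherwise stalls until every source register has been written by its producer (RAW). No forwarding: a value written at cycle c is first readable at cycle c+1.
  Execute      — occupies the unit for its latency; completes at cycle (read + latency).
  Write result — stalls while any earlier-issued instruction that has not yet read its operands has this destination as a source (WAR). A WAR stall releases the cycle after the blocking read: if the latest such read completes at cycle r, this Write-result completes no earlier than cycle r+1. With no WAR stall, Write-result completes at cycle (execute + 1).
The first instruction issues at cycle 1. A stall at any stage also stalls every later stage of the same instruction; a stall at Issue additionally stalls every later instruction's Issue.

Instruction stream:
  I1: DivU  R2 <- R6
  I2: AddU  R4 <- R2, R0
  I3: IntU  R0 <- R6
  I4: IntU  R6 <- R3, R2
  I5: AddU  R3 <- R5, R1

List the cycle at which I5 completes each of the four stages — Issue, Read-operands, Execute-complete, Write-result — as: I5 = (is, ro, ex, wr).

[1] issue I1 (DivU)
[2] I1 read-ops; issue I2 (AddU)
[3] issue I3 (IntU)
[4] I3 read-ops
[5] I3 finished on IntU
[9] I1 finished on DivU
[10] I1→R2
[11] I2 read-ops
[12] I3→R0
[13] I2 finished on AddU; issue I4 (IntU)
[14] I2→R4; I4 read-ops
[15] I4 finished on IntU; issue I5 (AddU)
[16] I4→R6; I5 read-ops
[18] I5 finished on AddU
[19] I5→R3

I5 = (15, 16, 18, 19)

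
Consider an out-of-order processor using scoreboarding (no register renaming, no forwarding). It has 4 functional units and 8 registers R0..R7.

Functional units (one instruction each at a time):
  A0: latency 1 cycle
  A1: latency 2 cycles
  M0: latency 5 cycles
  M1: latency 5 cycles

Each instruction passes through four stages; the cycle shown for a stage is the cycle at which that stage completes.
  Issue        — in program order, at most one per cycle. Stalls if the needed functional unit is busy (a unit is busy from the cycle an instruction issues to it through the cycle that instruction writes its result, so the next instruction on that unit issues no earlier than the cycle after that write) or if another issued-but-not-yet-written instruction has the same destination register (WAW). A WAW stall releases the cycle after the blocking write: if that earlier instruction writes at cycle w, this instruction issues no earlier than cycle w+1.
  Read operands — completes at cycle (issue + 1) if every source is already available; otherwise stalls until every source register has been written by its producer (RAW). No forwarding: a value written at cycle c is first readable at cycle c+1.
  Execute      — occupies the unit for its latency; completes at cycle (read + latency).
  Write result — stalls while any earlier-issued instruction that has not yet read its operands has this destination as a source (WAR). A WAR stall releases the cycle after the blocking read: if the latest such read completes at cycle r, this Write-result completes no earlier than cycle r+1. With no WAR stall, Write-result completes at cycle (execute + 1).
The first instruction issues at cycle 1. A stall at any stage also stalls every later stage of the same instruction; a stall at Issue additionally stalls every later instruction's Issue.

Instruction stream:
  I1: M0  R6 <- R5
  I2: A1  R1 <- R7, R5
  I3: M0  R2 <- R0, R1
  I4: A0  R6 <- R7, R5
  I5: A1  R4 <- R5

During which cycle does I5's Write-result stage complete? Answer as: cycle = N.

[1] issue I1 (M0)
[2] I1 read-ops, issue I2 (A1)
[3] I2 read-ops
[5] I2 finished on A1
[6] I2→R1
[7] I1 finished on M0
[8] I1→R6
[9] issue I3 (M0)
[10] I3 read-ops, issue I4 (A0)
[11] I4 read-ops, issue I5 (A1)
[12] I4 finished on A0, I5 read-ops
[13] I4→R6
[14] I5 finished on A1
[15] I3 finished on M0, I5→R4
[16] I3→R2

cycle = 15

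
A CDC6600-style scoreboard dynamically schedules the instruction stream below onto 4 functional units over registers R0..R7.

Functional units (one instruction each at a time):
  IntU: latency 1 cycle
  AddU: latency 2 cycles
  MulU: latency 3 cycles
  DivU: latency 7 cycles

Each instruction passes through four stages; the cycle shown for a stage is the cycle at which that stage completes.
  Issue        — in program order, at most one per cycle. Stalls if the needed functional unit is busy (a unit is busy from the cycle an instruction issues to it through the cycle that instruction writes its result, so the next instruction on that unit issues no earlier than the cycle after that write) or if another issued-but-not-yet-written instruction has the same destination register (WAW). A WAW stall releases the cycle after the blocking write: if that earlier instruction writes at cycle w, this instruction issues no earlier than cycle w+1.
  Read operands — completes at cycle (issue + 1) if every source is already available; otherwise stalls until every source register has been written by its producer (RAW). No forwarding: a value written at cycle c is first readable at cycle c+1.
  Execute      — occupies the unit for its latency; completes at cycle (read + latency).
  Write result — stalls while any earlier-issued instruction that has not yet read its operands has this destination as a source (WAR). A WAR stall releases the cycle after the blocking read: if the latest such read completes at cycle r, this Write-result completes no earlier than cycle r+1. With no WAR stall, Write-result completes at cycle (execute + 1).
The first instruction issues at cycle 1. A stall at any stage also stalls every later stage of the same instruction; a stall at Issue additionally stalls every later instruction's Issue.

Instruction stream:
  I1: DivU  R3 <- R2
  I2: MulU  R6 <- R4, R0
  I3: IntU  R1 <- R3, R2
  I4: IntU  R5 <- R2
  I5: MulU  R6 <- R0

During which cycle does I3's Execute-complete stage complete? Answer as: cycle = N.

cycle = 12

c1: issue I1 (DivU)
c2: I1 read-ops, issue I2 (MulU)
c3: I2 read-ops, issue I3 (IntU)
c6: I2 finished on MulU
c7: I2→R6
c9: I1 finished on DivU
c10: I1→R3
c11: I3 read-ops
c12: I3 finished on IntU
c13: I3→R1
c14: issue I4 (IntU)
c15: I4 read-ops, issue I5 (MulU)
c16: I4 finished on IntU, I5 read-ops
c17: I4→R5
c19: I5 finished on MulU
c20: I5→R6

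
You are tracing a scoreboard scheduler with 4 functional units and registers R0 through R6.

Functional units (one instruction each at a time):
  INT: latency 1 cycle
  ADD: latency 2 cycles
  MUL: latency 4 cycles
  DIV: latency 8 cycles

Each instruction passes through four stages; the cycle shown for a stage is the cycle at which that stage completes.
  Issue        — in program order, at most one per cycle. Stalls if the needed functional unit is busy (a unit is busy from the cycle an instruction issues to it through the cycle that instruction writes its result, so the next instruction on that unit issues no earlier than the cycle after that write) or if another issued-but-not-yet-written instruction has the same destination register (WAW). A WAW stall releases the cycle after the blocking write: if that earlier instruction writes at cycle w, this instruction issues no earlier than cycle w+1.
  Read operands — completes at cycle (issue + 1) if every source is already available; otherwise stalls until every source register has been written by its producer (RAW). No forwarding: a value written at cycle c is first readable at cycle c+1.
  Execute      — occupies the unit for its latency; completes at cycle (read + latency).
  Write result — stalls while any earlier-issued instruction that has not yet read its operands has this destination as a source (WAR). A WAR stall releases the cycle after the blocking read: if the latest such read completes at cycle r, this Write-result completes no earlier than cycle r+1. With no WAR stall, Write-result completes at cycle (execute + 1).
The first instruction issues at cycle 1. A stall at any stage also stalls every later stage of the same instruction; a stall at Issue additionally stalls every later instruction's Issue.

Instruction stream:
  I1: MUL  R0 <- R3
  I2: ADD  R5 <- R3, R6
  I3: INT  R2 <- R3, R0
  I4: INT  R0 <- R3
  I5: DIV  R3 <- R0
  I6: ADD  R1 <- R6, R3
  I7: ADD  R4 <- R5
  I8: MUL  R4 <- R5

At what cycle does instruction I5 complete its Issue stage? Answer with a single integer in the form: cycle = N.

cycle = 12

c1: I1 issues→MUL
c2: I1 reads; I2 issues→ADD
c3: I2 reads; I3 issues→INT
c5: I2 exec-done
c6: I1 exec-done; I2 writes R5
c7: I1 writes R0
c8: I3 reads
c9: I3 exec-done
c10: I3 writes R2
c11: I4 issues→INT
c12: I4 reads; I5 issues→DIV
c13: I4 exec-done; I6 issues→ADD
c14: I4 writes R0
c15: I5 reads
c23: I5 exec-done
c24: I5 writes R3
c25: I6 reads
c27: I6 exec-done
c28: I6 writes R1
c29: I7 issues→ADD
c30: I7 reads
c32: I7 exec-done
c33: I7 writes R4
c34: I8 issues→MUL
c35: I8 reads
c39: I8 exec-done
c40: I8 writes R4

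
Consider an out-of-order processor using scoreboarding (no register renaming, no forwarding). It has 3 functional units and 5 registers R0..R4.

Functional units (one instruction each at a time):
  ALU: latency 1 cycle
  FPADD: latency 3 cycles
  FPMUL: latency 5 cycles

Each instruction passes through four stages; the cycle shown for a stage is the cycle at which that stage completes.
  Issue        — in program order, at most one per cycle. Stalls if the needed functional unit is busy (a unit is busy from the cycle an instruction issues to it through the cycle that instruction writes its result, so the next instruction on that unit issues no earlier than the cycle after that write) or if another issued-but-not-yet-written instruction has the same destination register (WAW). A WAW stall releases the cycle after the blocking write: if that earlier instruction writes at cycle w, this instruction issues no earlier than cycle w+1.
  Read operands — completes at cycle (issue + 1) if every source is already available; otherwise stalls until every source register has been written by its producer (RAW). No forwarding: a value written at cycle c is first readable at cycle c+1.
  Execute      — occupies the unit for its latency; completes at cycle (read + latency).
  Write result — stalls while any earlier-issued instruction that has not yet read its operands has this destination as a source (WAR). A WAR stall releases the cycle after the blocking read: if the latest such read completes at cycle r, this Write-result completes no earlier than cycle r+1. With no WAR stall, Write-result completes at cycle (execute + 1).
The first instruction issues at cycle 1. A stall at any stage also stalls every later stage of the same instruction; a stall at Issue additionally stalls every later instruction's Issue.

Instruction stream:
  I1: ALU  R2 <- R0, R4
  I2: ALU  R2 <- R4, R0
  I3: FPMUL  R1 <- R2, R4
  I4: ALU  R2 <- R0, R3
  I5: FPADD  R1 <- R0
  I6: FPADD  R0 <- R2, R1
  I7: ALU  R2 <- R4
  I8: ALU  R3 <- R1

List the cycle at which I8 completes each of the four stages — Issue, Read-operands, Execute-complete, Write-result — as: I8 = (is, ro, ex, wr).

I8 = (27, 28, 29, 30)

  I1 | 1 | 2 | 3 | 4
  I2 | 5 | 6 | 7 | 8   struct: ALU busy until I1 writes@4
  I3 | 6 | 9 | 14 | 15   RAW R2: wait I2 write@8
  I4 | 9 | 10 | 11 | 12   struct: ALU busy until I2 writes@8
  I5 | 16 | 17 | 20 | 21   WAW R1: wait I3 write@15
  I6 | 22 | 23 | 26 | 27   struct: FPADD busy until I5 writes@21
  I7 | 23 | 24 | 25 | 26
  I8 | 27 | 28 | 29 | 30   struct: ALU busy until I7 writes@26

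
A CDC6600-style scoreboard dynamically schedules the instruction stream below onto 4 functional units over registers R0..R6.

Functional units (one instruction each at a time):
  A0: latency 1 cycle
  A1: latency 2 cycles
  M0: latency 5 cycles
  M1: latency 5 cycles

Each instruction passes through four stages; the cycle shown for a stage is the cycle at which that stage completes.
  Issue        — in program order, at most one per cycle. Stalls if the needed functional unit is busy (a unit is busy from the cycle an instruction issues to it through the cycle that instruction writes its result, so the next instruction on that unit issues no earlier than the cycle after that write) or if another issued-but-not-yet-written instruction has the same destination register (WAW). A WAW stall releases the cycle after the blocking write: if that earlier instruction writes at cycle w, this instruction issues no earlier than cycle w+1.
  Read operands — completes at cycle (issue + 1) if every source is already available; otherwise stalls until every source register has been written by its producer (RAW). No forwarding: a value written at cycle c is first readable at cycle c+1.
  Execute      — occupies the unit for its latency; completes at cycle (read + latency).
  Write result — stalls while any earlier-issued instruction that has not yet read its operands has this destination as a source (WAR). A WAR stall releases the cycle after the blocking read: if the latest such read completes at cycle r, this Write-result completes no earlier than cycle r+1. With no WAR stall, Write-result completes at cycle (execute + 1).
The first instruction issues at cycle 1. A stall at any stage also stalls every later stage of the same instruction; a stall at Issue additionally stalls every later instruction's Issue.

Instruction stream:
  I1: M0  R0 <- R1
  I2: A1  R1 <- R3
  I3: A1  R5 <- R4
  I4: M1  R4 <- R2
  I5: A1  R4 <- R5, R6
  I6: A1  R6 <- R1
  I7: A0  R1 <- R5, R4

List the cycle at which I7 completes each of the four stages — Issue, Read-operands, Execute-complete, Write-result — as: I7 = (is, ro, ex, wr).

I7 = (22, 23, 24, 25)

cycle 1: I1→M0
cycle 2: I1 RO, I2→A1
cycle 3: I2 RO
cycle 5: I2 EX
cycle 6: I2 WR R1
cycle 7: I1 EX, I3→A1
cycle 8: I1 WR R0, I3 RO, I4→M1
cycle 9: I4 RO
cycle 10: I3 EX
cycle 11: I3 WR R5
cycle 14: I4 EX
cycle 15: I4 WR R4
cycle 16: I5→A1
cycle 17: I5 RO
cycle 19: I5 EX
cycle 20: I5 WR R4
cycle 21: I6→A1
cycle 22: I6 RO, I7→A0
cycle 23: I7 RO
cycle 24: I6 EX, I7 EX
cycle 25: I6 WR R6, I7 WR R1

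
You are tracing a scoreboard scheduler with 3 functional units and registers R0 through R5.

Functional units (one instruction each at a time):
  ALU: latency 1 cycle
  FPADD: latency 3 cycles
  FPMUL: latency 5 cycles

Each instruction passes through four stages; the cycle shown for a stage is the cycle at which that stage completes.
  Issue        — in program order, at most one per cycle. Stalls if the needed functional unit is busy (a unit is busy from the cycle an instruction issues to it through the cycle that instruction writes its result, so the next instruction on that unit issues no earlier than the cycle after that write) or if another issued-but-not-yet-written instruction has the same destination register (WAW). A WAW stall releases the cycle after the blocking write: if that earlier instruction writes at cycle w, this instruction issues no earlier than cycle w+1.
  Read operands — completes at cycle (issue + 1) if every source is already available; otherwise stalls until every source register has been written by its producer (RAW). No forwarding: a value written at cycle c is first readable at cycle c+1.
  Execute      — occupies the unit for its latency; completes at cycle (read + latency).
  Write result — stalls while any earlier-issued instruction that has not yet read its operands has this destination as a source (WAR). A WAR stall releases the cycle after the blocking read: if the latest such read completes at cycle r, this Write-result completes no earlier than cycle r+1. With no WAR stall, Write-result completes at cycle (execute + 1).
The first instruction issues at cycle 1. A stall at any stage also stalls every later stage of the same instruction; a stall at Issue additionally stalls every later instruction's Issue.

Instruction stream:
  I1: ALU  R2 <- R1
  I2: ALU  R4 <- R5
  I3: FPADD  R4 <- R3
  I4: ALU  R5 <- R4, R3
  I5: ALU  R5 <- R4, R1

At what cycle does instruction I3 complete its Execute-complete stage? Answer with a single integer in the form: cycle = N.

cycle = 13

c1: issue I1 (ALU)
c2: I1 read-ops
c3: I1 finished on ALU
c4: I1→R2
c5: issue I2 (ALU)
c6: I2 read-ops
c7: I2 finished on ALU
c8: I2→R4
c9: issue I3 (FPADD)
c10: I3 read-ops · issue I4 (ALU)
c13: I3 finished on FPADD
c14: I3→R4
c15: I4 read-ops
c16: I4 finished on ALU
c17: I4→R5
c18: issue I5 (ALU)
c19: I5 read-ops
c20: I5 finished on ALU
c21: I5→R5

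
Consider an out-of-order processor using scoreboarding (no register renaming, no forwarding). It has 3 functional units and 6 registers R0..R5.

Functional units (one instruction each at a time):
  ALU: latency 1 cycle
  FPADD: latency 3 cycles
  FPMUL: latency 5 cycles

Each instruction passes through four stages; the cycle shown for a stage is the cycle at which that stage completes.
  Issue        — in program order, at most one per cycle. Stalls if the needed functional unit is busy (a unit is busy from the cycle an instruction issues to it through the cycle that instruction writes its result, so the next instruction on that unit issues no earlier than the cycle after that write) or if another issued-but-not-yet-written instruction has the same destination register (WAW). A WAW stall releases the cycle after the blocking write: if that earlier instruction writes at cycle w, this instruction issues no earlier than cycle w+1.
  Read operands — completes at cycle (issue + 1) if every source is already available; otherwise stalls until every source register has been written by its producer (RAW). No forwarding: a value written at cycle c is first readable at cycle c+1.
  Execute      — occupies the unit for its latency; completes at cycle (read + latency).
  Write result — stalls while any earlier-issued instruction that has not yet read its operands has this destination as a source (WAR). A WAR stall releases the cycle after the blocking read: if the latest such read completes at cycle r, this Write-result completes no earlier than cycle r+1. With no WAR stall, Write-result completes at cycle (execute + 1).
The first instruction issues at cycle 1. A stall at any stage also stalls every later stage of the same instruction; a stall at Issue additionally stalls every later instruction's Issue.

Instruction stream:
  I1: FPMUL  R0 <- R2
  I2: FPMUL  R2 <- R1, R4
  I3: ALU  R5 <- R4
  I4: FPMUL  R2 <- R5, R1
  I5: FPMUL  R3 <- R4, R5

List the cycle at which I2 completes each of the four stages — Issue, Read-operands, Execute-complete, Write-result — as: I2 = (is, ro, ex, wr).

I2 = (9, 10, 15, 16)

I1 -> (1, 2, 7, 8)
I2 -> (9, 10, 15, 16)  // struct: FPMUL busy until I1 writes@8
I3 -> (10, 11, 12, 13)
I4 -> (17, 18, 23, 24)  // struct: FPMUL busy until I2 writes@16
I5 -> (25, 26, 31, 32)  // struct: FPMUL busy until I4 writes@24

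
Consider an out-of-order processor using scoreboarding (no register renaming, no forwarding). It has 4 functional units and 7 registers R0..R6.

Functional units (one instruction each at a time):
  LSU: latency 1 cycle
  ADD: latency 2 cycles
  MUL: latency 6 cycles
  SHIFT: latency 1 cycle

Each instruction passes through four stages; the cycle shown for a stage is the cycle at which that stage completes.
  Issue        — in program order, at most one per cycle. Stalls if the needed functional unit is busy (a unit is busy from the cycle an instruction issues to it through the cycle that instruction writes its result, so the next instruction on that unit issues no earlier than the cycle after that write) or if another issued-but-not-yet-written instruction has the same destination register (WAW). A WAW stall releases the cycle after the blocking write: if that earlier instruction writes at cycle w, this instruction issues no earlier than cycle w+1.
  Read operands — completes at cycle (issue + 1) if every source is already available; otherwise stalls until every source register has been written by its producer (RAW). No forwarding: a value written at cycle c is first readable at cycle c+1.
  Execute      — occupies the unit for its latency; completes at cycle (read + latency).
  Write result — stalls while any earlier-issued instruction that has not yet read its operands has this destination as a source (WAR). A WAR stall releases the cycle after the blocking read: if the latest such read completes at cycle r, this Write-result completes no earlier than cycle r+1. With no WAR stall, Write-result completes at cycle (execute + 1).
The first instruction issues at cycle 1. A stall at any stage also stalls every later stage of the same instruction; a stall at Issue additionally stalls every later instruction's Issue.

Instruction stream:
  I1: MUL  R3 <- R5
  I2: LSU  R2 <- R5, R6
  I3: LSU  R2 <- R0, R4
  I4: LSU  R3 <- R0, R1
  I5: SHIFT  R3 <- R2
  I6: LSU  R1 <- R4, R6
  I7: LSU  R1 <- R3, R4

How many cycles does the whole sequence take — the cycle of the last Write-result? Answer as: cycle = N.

  I1 | 1 | 2 | 8 | 9
  I2 | 2 | 3 | 4 | 5
  I3 | 6 | 7 | 8 | 9   struct: LSU busy until I2 writes@5
  I4 | 10 | 11 | 12 | 13   struct: LSU busy until I3 writes@9
  I5 | 14 | 15 | 16 | 17   WAW R3: wait I4 write@13
  I6 | 15 | 16 | 17 | 18
  I7 | 19 | 20 | 21 | 22   struct: LSU busy until I6 writes@18

cycle = 22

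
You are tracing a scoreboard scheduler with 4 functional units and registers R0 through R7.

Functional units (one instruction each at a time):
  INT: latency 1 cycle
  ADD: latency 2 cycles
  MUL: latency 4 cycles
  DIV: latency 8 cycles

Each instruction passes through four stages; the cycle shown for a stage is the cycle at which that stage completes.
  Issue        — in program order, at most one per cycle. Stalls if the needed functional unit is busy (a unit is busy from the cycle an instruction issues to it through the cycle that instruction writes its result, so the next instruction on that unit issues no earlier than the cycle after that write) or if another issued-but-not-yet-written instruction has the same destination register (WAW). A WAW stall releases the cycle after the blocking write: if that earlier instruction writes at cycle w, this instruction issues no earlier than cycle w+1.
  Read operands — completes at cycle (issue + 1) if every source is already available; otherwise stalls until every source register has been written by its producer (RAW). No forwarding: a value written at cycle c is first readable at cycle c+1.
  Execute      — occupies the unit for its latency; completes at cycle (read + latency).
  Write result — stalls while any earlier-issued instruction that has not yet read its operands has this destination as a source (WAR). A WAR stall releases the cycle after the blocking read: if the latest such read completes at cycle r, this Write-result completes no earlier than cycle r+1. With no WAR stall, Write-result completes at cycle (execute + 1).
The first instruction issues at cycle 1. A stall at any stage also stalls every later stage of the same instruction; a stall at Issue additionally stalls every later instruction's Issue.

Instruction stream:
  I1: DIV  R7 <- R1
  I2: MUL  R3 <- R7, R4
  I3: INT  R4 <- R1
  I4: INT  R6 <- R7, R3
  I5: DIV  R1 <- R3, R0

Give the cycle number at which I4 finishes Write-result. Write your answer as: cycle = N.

1) issue 1, read 2, done 10, write 11
2) issue 2, read 12, done 16, write 17  <RAW R7: wait I1 write@11>
3) issue 3, read 4, done 5, write 13  <WAR R4: wait I2 read@12>
4) issue 14, read 18, done 19, write 20  <struct: INT busy until I3 writes@13 / RAW R3: wait I2 write@17>
5) issue 15, read 18, done 26, write 27  <RAW R3: wait I2 write@17>

cycle = 20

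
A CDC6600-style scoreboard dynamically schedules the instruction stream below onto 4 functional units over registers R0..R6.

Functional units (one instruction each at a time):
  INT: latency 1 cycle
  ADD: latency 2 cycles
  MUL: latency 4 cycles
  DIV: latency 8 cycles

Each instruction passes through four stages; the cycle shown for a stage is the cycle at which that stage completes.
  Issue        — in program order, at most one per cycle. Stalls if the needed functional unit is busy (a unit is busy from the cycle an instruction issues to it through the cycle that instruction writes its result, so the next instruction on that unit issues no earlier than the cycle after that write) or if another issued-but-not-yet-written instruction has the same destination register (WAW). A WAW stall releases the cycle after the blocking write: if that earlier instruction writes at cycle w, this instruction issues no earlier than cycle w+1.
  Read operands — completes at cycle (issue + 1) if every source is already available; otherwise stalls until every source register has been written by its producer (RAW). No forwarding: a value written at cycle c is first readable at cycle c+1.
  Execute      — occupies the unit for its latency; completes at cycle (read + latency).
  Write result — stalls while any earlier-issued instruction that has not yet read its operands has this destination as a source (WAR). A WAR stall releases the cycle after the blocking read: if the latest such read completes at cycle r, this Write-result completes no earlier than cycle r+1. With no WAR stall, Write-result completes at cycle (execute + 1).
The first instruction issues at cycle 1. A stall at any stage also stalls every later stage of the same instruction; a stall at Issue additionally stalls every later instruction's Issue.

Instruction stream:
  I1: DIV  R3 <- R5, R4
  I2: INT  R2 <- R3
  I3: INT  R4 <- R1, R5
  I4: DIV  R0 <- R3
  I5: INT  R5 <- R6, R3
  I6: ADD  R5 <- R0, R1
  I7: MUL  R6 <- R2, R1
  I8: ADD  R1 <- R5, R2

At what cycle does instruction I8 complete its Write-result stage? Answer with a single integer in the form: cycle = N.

I1  is:1  ro:2  ex:10  wr:11
I2  is:2  ro:12  ex:13  wr:14  — RAW R3: wait I1 write@11
I3  is:15  ro:16  ex:17  wr:18  — struct: INT busy until I2 writes@14
I4  is:16  ro:17  ex:25  wr:26
I5  is:19  ro:20  ex:21  wr:22  — struct: INT busy until I3 writes@18
I6  is:23  ro:27  ex:29  wr:30  — WAW R5: wait I5 write@22, RAW R0: wait I4 write@26
I7  is:24  ro:25  ex:29  wr:30
I8  is:31  ro:32  ex:34  wr:35  — struct: ADD busy until I6 writes@30

cycle = 35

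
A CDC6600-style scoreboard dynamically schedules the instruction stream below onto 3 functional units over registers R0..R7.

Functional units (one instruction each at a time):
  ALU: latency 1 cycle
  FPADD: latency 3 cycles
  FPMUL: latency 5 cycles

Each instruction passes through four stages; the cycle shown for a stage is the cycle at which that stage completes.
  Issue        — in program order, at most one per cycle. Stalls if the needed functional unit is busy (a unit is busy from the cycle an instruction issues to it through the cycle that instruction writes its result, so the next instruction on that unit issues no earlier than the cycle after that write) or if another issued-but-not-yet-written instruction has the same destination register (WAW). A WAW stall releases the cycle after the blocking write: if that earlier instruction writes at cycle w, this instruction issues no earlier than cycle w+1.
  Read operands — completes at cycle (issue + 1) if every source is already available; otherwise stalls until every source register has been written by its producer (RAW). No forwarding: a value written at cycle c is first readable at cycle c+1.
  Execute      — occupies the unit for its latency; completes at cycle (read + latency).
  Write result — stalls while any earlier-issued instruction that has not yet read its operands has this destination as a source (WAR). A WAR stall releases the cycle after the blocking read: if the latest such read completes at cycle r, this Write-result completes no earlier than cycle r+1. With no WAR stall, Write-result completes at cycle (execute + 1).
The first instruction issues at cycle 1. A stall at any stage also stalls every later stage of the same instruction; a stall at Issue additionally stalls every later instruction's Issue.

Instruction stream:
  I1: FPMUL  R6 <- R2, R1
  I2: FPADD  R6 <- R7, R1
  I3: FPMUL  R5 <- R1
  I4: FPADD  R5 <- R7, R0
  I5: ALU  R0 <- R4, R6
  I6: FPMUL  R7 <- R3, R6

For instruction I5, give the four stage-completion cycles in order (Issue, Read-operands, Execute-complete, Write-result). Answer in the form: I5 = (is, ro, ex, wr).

I5 = (19, 20, 21, 22)

c1: I1 dispatched to FPMUL
c2: I1 operands ready
c7: I1 complete
c8: R6←I1
c9: I2 dispatched to FPADD
c10: I2 operands ready · I3 dispatched to FPMUL
c11: I3 operands ready
c13: I2 complete
c14: R6←I2
c16: I3 complete
c17: R5←I3
c18: I4 dispatched to FPADD
c19: I4 operands ready · I5 dispatched to ALU
c20: I5 operands ready · I6 dispatched to FPMUL
c21: I5 complete · I6 operands ready
c22: I4 complete · R0←I5
c23: R5←I4
c26: I6 complete
c27: R7←I6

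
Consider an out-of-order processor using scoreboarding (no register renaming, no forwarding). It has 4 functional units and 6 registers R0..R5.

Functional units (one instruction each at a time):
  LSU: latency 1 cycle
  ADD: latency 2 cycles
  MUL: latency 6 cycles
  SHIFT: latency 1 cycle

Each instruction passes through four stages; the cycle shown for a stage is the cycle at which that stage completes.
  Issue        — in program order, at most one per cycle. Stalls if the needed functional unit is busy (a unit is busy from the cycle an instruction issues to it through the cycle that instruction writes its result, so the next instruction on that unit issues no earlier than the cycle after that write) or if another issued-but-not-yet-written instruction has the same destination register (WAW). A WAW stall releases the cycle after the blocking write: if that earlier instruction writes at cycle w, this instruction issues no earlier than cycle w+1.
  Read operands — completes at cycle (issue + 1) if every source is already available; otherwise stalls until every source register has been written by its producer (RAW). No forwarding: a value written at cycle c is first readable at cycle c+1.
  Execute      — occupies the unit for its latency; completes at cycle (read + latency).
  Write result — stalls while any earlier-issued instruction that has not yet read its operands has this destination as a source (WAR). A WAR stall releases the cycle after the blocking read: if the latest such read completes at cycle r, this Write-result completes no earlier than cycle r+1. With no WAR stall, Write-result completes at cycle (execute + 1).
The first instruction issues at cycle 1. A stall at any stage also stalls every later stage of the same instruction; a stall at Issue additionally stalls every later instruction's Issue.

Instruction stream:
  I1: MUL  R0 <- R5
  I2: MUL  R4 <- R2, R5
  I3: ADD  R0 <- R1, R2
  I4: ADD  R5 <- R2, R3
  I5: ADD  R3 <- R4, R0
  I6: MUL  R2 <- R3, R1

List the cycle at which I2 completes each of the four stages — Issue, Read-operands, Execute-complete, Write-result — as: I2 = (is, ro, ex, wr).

I2 = (10, 11, 17, 18)

I1 -> (1, 2, 8, 9)
I2 -> (10, 11, 17, 18)  // struct: MUL busy until I1 writes@9
I3 -> (11, 12, 14, 15)
I4 -> (16, 17, 19, 20)  // struct: ADD busy until I3 writes@15
I5 -> (21, 22, 24, 25)  // struct: ADD busy until I4 writes@20
I6 -> (22, 26, 32, 33)  // RAW R3: wait I5 write@25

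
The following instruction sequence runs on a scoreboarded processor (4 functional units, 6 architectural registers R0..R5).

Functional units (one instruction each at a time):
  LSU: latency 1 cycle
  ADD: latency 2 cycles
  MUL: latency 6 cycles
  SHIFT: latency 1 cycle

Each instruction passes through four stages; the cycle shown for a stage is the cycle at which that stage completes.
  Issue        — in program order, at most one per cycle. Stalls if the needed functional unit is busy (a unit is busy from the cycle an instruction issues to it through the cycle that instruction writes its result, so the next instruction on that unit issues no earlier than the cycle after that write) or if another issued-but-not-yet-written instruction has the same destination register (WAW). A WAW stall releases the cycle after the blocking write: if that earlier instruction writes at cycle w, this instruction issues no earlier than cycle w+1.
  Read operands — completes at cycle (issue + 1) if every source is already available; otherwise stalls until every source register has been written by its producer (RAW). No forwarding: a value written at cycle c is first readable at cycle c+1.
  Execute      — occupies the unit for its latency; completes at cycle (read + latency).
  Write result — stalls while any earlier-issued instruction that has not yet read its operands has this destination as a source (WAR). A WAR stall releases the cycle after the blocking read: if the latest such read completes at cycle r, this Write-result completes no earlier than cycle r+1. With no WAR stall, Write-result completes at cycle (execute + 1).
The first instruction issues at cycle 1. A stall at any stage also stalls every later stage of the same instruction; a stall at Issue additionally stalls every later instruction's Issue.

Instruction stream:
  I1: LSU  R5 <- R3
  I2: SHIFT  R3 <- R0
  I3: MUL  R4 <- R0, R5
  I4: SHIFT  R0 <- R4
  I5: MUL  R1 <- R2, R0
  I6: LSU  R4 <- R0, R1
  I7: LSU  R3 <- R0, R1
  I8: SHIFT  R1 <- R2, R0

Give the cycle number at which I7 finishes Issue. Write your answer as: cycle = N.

cycle = 27

1) issue 1, read 2, done 3, write 4
2) issue 2, read 3, done 4, write 5
3) issue 3, read 5, done 11, write 12  <RAW R5: wait I1 write@4>
4) issue 6, read 13, done 14, write 15  <struct: SHIFT busy until I2 writes@5 / RAW R4: wait I3 write@12>
5) issue 13, read 16, done 22, write 23  <struct: MUL busy until I3 writes@12 / RAW R0: wait I4 write@15>
6) issue 14, read 24, done 25, write 26  <RAW R1: wait I5 write@23>
7) issue 27, read 28, done 29, write 30  <struct: LSU busy until I6 writes@26>
8) issue 28, read 29, done 30, write 31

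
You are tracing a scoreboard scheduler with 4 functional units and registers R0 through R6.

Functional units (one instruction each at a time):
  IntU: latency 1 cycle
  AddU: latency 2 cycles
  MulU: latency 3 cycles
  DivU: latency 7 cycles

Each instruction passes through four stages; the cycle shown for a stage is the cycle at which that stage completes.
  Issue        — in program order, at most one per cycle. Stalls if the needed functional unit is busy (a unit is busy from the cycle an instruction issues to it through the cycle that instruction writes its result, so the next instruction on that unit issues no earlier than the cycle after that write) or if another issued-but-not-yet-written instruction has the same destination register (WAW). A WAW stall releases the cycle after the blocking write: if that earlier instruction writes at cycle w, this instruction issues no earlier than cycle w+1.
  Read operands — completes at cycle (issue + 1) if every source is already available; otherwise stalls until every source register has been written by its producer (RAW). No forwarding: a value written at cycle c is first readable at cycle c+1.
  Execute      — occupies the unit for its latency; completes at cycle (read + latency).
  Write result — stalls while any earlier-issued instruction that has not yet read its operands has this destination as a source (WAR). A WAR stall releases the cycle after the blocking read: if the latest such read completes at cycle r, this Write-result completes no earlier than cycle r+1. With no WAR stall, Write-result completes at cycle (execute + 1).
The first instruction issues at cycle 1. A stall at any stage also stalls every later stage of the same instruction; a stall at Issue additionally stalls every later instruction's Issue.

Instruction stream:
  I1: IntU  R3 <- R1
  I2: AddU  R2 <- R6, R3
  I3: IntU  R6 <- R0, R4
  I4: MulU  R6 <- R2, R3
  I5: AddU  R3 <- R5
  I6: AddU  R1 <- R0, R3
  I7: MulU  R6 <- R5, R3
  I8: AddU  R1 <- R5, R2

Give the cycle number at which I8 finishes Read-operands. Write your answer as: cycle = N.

cycle = 21

cycle 1: I1→IntU
cycle 2: I1 RO · I2→AddU
cycle 3: I1 EX
cycle 4: I1 WR R3
cycle 5: I2 RO · I3→IntU
cycle 6: I3 RO
cycle 7: I2 EX · I3 EX
cycle 8: I2 WR R2 · I3 WR R6
cycle 9: I4→MulU
cycle 10: I4 RO · I5→AddU
cycle 11: I5 RO
cycle 13: I4 EX · I5 EX
cycle 14: I4 WR R6 · I5 WR R3
cycle 15: I6→AddU
cycle 16: I6 RO · I7→MulU
cycle 17: I7 RO
cycle 18: I6 EX
cycle 19: I6 WR R1
cycle 20: I7 EX · I8→AddU
cycle 21: I7 WR R6 · I8 RO
cycle 23: I8 EX
cycle 24: I8 WR R1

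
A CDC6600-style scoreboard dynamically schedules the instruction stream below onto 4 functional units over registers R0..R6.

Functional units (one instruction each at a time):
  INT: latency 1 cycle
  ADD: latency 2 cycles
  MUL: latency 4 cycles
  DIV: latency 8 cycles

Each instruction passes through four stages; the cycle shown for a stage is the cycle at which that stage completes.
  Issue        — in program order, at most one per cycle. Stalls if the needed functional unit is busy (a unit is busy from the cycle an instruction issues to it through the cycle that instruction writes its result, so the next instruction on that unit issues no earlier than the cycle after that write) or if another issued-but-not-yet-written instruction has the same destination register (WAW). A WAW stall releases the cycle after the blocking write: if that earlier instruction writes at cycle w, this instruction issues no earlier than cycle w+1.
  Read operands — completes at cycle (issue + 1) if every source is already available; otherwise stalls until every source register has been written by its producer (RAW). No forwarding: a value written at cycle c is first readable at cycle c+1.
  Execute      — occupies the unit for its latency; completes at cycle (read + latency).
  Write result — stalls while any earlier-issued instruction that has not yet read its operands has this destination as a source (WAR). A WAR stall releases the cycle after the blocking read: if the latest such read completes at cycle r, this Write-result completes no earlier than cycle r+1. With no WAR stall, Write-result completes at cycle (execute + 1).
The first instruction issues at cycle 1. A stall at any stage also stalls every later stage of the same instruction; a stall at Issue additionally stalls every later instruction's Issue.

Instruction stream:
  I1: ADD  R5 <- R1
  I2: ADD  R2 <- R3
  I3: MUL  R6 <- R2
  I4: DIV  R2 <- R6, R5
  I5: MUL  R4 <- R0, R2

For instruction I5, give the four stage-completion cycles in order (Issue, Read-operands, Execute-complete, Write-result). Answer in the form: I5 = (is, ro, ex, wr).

cycle 1: I1 dispatched to ADD
cycle 2: I1 operands ready
cycle 4: I1 complete
cycle 5: R5←I1
cycle 6: I2 dispatched to ADD
cycle 7: I2 operands ready, I3 dispatched to MUL
cycle 9: I2 complete
cycle 10: R2←I2
cycle 11: I3 operands ready, I4 dispatched to DIV
cycle 15: I3 complete
cycle 16: R6←I3
cycle 17: I4 operands ready, I5 dispatched to MUL
cycle 25: I4 complete
cycle 26: R2←I4
cycle 27: I5 operands ready
cycle 31: I5 complete
cycle 32: R4←I5

I5 = (17, 27, 31, 32)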